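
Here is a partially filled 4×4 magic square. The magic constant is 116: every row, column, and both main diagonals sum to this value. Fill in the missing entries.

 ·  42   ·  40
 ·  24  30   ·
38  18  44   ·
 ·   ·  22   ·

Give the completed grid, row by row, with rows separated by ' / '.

Using row 3: 38 + 18 + 44 + ? → (3,4) = 116 − 100 = 16.
Column 2: 42 + 24 + 18 + ? = 116, so (4,2) = 32.
Column 3: 30 + 44 + 22 + ? = 116, so (1,3) = 20.
Anti-diagonal: 40 + 30 + 18 + ? = 116, so (4,1) = 28.
The remaining cell in row 1 is (1,1) = 116 − 102 = 14.
The remaining cell in row 4 is (4,4) = 116 − 82 = 34.
Column 1 must total 116; the given cells sum to 80, so (2,1) = 36.
Column 4 needs 116; the known cells sum to 90, so (2,4) = 26.

14 42 20 40 / 36 24 30 26 / 38 18 44 16 / 28 32 22 34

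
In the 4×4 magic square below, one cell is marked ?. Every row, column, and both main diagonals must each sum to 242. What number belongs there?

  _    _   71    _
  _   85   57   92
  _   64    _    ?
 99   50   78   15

113

Using row 2: 85 + 57 + 92 + ? → (2,1) = 242 − 234 = 8.
Using column 2: 85 + 64 + 50 + ? → (1,2) = 242 − 199 = 43.
The remaining cell in column 3 is (3,3) = 242 − 206 = 36.
The remaining cell in main diagonal is (1,1) = 242 − 136 = 106.
Anti-diagonal needs 242; the known cells sum to 220, so (1,4) = 22.
Column 1 must total 242; the given cells sum to 213, so (3,1) = 29.
Column 4: 22 + 92 + 15 + ? = 242, so (3,4) = 113.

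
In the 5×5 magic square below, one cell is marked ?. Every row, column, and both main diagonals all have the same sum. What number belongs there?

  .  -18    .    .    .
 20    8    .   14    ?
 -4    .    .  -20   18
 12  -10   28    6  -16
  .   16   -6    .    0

Row 4 is complete and sums to 20; that is the magic constant.
The remaining cell in column 2 is (3,2) = 20 − (-4) = 24.
From row 3, 20 − (-4 + 24 + (-20) + 18) gives (3,3) = 2.
Main diagonal needs 20; the known cells sum to 16, so (1,1) = 4.
Column 1 must total 20; the given cells sum to 32, so (5,1) = -12.
Anti-diagonal must total 20; the given cells sum to -6, so (1,5) = 26.
Using row 5: -12 + 16 + (-6) + 0 + ? → (5,4) = 20 − (-2) = 22.
Column 4 must total 20; the given cells sum to 22, so (1,4) = -2.
Column 5: 26 + 18 + (-16) + 0 + ? = 20, so (2,5) = -8.

-8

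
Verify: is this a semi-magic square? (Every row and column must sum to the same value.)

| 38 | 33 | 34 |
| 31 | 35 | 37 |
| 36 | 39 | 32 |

No — row 3 sums to 107 but row 2 sums to 103.

Row 1: 38 + 33 + 34 = 105.
Row 2: 31 + 35 + 37 = 103.
Row 3: 36 + 39 + 32 = 107.
Column 1: 38 + 31 + 36 = 105.
Column 2: 33 + 35 + 39 = 107.
Column 3: 34 + 37 + 32 = 103.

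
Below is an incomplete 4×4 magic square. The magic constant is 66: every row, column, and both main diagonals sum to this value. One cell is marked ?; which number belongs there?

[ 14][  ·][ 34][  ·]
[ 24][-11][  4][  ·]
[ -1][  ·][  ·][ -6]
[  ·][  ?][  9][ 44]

-16

Row 2 needs 66; the known cells sum to 17, so (2,4) = 49.
Column 1 must total 66; the given cells sum to 37, so (4,1) = 29.
Column 3 must total 66; the given cells sum to 47, so (3,3) = 19.
The remaining cell in column 4 is (1,4) = 66 − 87 = -21.
Anti-diagonal needs 66; the known cells sum to 12, so (3,2) = 54.
Row 1: 14 + 34 + (-21) + ? = 66, so (1,2) = 39.
From row 4, 66 − (29 + 9 + 44) gives (4,2) = -16.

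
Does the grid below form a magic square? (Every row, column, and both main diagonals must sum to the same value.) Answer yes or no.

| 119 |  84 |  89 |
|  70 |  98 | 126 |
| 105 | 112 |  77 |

No — main diagonal sums to 294 but anti-diagonal sums to 292.

Row 1: 119 + 84 + 89 = 292.
Row 2: 70 + 98 + 126 = 294.
Row 3: 105 + 112 + 77 = 294.
Column 1: 119 + 70 + 105 = 294.
Column 2: 84 + 98 + 112 = 294.
Column 3: 89 + 126 + 77 = 292.
Main diagonal: 119 + 98 + 77 = 294.
Anti-diagonal: 89 + 98 + 105 = 292.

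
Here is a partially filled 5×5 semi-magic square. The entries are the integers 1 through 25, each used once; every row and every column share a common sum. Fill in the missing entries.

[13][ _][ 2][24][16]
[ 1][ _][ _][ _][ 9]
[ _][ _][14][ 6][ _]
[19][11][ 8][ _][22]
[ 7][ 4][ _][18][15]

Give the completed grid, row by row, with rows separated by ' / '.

The entries are 1 through 25, which sum to 325, so each line sums to 325/5 = 65.
Row 1: 13 + 2 + 24 + 16 + ? = 65, so (1,2) = 10.
Row 4 needs 65; the known cells sum to 60, so (4,4) = 5.
Row 5: 7 + 4 + 18 + 15 + ? = 65, so (5,3) = 21.
Column 1: 13 + 1 + 19 + 7 + ? = 65, so (3,1) = 25.
Column 3 must total 65; the given cells sum to 45, so (2,3) = 20.
Column 4 needs 65; the known cells sum to 53, so (2,4) = 12.
Column 5: 16 + 9 + 22 + 15 + ? = 65, so (3,5) = 3.
From row 2, 65 − (1 + 20 + 12 + 9) gives (2,2) = 23.
Row 3 needs 65; the known cells sum to 48, so (3,2) = 17.

13 10 2 24 16 / 1 23 20 12 9 / 25 17 14 6 3 / 19 11 8 5 22 / 7 4 21 18 15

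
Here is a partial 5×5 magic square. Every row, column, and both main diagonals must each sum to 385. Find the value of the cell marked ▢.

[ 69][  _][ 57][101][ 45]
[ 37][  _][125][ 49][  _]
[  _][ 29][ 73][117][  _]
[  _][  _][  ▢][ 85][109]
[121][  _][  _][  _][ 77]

41

Row 1: 69 + 57 + 101 + 45 + ? = 385, so (1,2) = 113.
From column 4, 385 − (101 + 49 + 117 + 85) gives (5,4) = 33.
Using main diagonal: 69 + 73 + 85 + 77 + ? → (2,2) = 385 − 304 = 81.
Anti-diagonal needs 385; the known cells sum to 288, so (4,2) = 97.
Row 2: 37 + 81 + 125 + 49 + ? = 385, so (2,5) = 93.
Column 2 must total 385; the given cells sum to 320, so (5,2) = 65.
Column 5: 45 + 93 + 109 + 77 + ? = 385, so (3,5) = 61.
From row 3, 385 − (29 + 73 + 117 + 61) gives (3,1) = 105.
Row 5 needs 385; the known cells sum to 296, so (5,3) = 89.
Using column 1: 69 + 37 + 105 + 121 + ? → (4,1) = 385 − 332 = 53.
The remaining cell in column 3 is (4,3) = 385 − 344 = 41.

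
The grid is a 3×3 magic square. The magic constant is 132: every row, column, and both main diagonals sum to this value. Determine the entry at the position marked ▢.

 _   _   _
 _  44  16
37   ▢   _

The remaining cell in row 2 is (2,1) = 132 − 60 = 72.
Column 1: 72 + 37 + ? = 132, so (1,1) = 23.
The remaining cell in main diagonal is (3,3) = 132 − 67 = 65.
Using anti-diagonal: 44 + 37 + ? → (1,3) = 132 − 81 = 51.
Row 1 must total 132; the given cells sum to 74, so (1,2) = 58.
Using row 3: 37 + 65 + ? → (3,2) = 132 − 102 = 30.

30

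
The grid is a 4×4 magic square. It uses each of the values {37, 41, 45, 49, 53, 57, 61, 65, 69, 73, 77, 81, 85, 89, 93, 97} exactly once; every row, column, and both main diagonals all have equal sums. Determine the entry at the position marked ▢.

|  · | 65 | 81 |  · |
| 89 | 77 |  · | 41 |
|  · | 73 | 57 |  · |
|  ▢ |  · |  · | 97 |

49

The 16 entries sum to 1072, so each line sums to 1072/4 = 268.
From row 2, 268 − (89 + 77 + 41) gives (2,3) = 61.
Column 2 needs 268; the known cells sum to 215, so (4,2) = 53.
Column 3 must total 268; the given cells sum to 199, so (4,3) = 69.
Using main diagonal: 77 + 57 + 97 + ? → (1,1) = 268 − 231 = 37.
From row 1, 268 − (37 + 65 + 81) gives (1,4) = 85.
Row 4 must total 268; the given cells sum to 219, so (4,1) = 49.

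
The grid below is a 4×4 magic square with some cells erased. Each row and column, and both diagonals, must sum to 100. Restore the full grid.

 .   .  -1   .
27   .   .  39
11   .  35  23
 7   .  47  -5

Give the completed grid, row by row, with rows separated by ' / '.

55 3 -1 43 / 27 15 19 39 / 11 31 35 23 / 7 51 47 -5

From row 3, 100 − (11 + 35 + 23) gives (3,2) = 31.
Row 4 needs 100; the known cells sum to 49, so (4,2) = 51.
The remaining cell in column 1 is (1,1) = 100 − 45 = 55.
Using column 3: -1 + 35 + 47 + ? → (2,3) = 100 − 81 = 19.
Column 4: 39 + 23 + (-5) + ? = 100, so (1,4) = 43.
Main diagonal: 55 + 35 + (-5) + ? = 100, so (2,2) = 15.
Row 1: 55 + (-1) + 43 + ? = 100, so (1,2) = 3.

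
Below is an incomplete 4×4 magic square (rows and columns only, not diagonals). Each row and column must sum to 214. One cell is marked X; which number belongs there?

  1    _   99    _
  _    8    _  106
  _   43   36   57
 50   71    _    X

29

Row 3 needs 214; the known cells sum to 136, so (3,1) = 78.
From column 1, 214 − (1 + 78 + 50) gives (2,1) = 85.
The remaining cell in column 2 is (1,2) = 214 − 122 = 92.
The remaining cell in row 1 is (1,4) = 214 − 192 = 22.
Row 2 needs 214; the known cells sum to 199, so (2,3) = 15.
Using column 3: 99 + 15 + 36 + ? → (4,3) = 214 − 150 = 64.
The remaining cell in column 4 is (4,4) = 214 − 185 = 29.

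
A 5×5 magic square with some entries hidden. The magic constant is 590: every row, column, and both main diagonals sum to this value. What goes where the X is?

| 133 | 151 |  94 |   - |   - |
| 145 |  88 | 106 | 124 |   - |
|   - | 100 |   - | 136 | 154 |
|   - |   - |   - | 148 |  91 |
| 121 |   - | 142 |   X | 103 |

85

Row 2 must total 590; the given cells sum to 463, so (2,5) = 127.
Column 5 must total 590; the given cells sum to 475, so (1,5) = 115.
From main diagonal, 590 − (133 + 88 + 148 + 103) gives (3,3) = 118.
Anti-diagonal: 115 + 124 + 118 + 121 + ? = 590, so (4,2) = 112.
Using row 1: 133 + 151 + 94 + 115 + ? → (1,4) = 590 − 493 = 97.
Row 3: 100 + 118 + 136 + 154 + ? = 590, so (3,1) = 82.
Using column 1: 133 + 145 + 82 + 121 + ? → (4,1) = 590 − 481 = 109.
Using column 2: 151 + 88 + 100 + 112 + ? → (5,2) = 590 − 451 = 139.
The remaining cell in column 3 is (4,3) = 590 − 460 = 130.
Column 4 needs 590; the known cells sum to 505, so (5,4) = 85.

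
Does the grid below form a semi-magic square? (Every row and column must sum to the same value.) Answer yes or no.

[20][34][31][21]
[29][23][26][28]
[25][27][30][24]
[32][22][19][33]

Yes

Row 1: 20 + 34 + 31 + 21 = 106.
Row 2: 29 + 23 + 26 + 28 = 106.
Row 3: 25 + 27 + 30 + 24 = 106.
Row 4: 32 + 22 + 19 + 33 = 106.
Column 1: 20 + 29 + 25 + 32 = 106.
Column 2: 34 + 23 + 27 + 22 = 106.
Column 3: 31 + 26 + 30 + 19 = 106.
Column 4: 21 + 28 + 24 + 33 = 106.
All lines sum to 106.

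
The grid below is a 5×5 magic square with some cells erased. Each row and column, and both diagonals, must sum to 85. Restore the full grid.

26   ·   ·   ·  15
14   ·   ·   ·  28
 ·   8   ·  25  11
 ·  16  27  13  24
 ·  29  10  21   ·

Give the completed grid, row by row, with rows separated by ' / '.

The remaining cell in row 4 is (4,1) = 85 − 80 = 5.
From column 5, 85 − (15 + 28 + 11 + 24) gives (5,5) = 7.
The remaining cell in row 5 is (5,1) = 85 − 67 = 18.
From column 1, 85 − (26 + 14 + 5 + 18) gives (3,1) = 22.
The remaining cell in row 3 is (3,3) = 85 − 66 = 19.
Main diagonal needs 85; the known cells sum to 65, so (2,2) = 20.
Anti-diagonal needs 85; the known cells sum to 68, so (2,4) = 17.
The remaining cell in row 2 is (2,3) = 85 − 79 = 6.
The remaining cell in column 2 is (1,2) = 85 − 73 = 12.
Column 3 needs 85; the known cells sum to 62, so (1,3) = 23.
Column 4 needs 85; the known cells sum to 76, so (1,4) = 9.

26 12 23 9 15 / 14 20 6 17 28 / 22 8 19 25 11 / 5 16 27 13 24 / 18 29 10 21 7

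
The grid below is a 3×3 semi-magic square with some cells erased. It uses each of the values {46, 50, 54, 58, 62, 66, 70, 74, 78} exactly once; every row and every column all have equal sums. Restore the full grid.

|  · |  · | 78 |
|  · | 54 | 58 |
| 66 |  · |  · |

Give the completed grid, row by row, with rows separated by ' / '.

46 62 78 / 74 54 58 / 66 70 50

The 9 entries sum to 558, so each line sums to 558/3 = 186.
Row 2 needs 186; the known cells sum to 112, so (2,1) = 74.
Column 1: 74 + 66 + ? = 186, so (1,1) = 46.
Column 3 must total 186; the given cells sum to 136, so (3,3) = 50.
Using row 1: 46 + 78 + ? → (1,2) = 186 − 124 = 62.
Using row 3: 66 + 50 + ? → (3,2) = 186 − 116 = 70.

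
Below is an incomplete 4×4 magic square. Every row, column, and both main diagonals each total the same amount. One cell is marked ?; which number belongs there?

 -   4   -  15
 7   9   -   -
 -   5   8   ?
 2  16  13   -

Column 2 is complete and sums to 34; that is the magic constant.
Row 4: 2 + 16 + 13 + ? = 34, so (4,4) = 3.
Main diagonal needs 34; the known cells sum to 20, so (1,1) = 14.
Anti-diagonal must total 34; the given cells sum to 22, so (2,3) = 12.
Using row 1: 14 + 4 + 15 + ? → (1,3) = 34 − 33 = 1.
Row 2: 7 + 9 + 12 + ? = 34, so (2,4) = 6.
Column 1 needs 34; the known cells sum to 23, so (3,1) = 11.
Column 4 must total 34; the given cells sum to 24, so (3,4) = 10.

10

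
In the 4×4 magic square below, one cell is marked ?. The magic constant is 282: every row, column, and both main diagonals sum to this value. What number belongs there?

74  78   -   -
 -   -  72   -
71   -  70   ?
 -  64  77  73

Row 4 needs 282; the known cells sum to 214, so (4,1) = 68.
Column 1 needs 282; the known cells sum to 213, so (2,1) = 69.
The remaining cell in column 3 is (1,3) = 282 − 219 = 63.
From main diagonal, 282 − (74 + 70 + 73) gives (2,2) = 65.
Row 1 needs 282; the known cells sum to 215, so (1,4) = 67.
The remaining cell in row 2 is (2,4) = 282 − 206 = 76.
Column 2: 78 + 65 + 64 + ? = 282, so (3,2) = 75.
Column 4 must total 282; the given cells sum to 216, so (3,4) = 66.

66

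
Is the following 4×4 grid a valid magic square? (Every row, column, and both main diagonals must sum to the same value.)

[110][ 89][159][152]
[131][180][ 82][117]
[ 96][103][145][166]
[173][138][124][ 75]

Yes

Row 1: 110 + 89 + 159 + 152 = 510.
Row 2: 131 + 180 + 82 + 117 = 510.
Row 3: 96 + 103 + 145 + 166 = 510.
Row 4: 173 + 138 + 124 + 75 = 510.
Column 1: 110 + 131 + 96 + 173 = 510.
Column 2: 89 + 180 + 103 + 138 = 510.
Column 3: 159 + 82 + 145 + 124 = 510.
Column 4: 152 + 117 + 166 + 75 = 510.
Main diagonal: 110 + 180 + 145 + 75 = 510.
Anti-diagonal: 152 + 82 + 103 + 173 = 510.
All lines sum to 510.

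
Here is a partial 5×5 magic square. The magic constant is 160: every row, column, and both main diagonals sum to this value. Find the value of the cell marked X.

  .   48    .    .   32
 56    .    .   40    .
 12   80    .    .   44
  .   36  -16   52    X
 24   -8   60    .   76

Row 5 needs 160; the known cells sum to 152, so (5,4) = 8.
The remaining cell in column 2 is (2,2) = 160 − 156 = 4.
From anti-diagonal, 160 − (32 + 40 + 36 + 24) gives (3,3) = 28.
Row 3 must total 160; the given cells sum to 164, so (3,4) = -4.
Column 4 must total 160; the given cells sum to 96, so (1,4) = 64.
The remaining cell in main diagonal is (1,1) = 160 − 160 = 0.
Row 1 needs 160; the known cells sum to 144, so (1,3) = 16.
From column 1, 160 − (0 + 56 + 12 + 24) gives (4,1) = 68.
The remaining cell in column 3 is (2,3) = 160 − 88 = 72.
The remaining cell in row 2 is (2,5) = 160 − 172 = -12.
Using row 4: 68 + 36 + (-16) + 52 + ? → (4,5) = 160 − 140 = 20.

20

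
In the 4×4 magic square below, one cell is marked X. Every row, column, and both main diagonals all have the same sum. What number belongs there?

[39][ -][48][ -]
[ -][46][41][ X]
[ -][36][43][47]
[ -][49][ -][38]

Main diagonal is complete and sums to 166; that is the magic constant.
Row 3 needs 166; the known cells sum to 126, so (3,1) = 40.
Column 2 needs 166; the known cells sum to 131, so (1,2) = 35.
Using column 3: 48 + 41 + 43 + ? → (4,3) = 166 − 132 = 34.
Row 1 must total 166; the given cells sum to 122, so (1,4) = 44.
Row 4: 49 + 34 + 38 + ? = 166, so (4,1) = 45.
Using column 1: 39 + 40 + 45 + ? → (2,1) = 166 − 124 = 42.
Column 4 must total 166; the given cells sum to 129, so (2,4) = 37.

37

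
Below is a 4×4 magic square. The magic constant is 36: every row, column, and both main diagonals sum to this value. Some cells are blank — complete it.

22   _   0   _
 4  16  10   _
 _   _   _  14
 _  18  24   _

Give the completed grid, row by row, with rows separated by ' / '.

22 -6 0 20 / 4 16 10 6 / 12 8 2 14 / -2 18 24 -4

From row 2, 36 − (4 + 16 + 10) gives (2,4) = 6.
The remaining cell in column 3 is (3,3) = 36 − 34 = 2.
Main diagonal: 22 + 16 + 2 + ? = 36, so (4,4) = -4.
Row 4 needs 36; the known cells sum to 38, so (4,1) = -2.
From column 1, 36 − (22 + 4 + (-2)) gives (3,1) = 12.
Using column 4: 6 + 14 + (-4) + ? → (1,4) = 36 − 16 = 20.
The remaining cell in anti-diagonal is (3,2) = 36 − 28 = 8.
Using row 1: 22 + 0 + 20 + ? → (1,2) = 36 − 42 = -6.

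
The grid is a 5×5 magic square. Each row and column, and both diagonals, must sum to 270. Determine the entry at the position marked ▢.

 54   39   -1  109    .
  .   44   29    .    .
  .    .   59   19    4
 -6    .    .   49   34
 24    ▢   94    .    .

9

Using row 1: 54 + 39 + (-1) + 109 + ? → (1,5) = 270 − 201 = 69.
Using column 3: -1 + 29 + 59 + 94 + ? → (4,3) = 270 − 181 = 89.
Main diagonal must total 270; the given cells sum to 206, so (5,5) = 64.
Row 4 needs 270; the known cells sum to 166, so (4,2) = 104.
Column 5 must total 270; the given cells sum to 171, so (2,5) = 99.
Using anti-diagonal: 69 + 59 + 104 + 24 + ? → (2,4) = 270 − 256 = 14.
Row 2 must total 270; the given cells sum to 186, so (2,1) = 84.
Column 1 needs 270; the known cells sum to 156, so (3,1) = 114.
Using column 4: 109 + 14 + 19 + 49 + ? → (5,4) = 270 − 191 = 79.
From row 3, 270 − (114 + 59 + 19 + 4) gives (3,2) = 74.
The remaining cell in row 5 is (5,2) = 270 − 261 = 9.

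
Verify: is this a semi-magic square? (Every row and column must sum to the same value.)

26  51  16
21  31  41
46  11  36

Yes

Row 1: 26 + 51 + 16 = 93.
Row 2: 21 + 31 + 41 = 93.
Row 3: 46 + 11 + 36 = 93.
Column 1: 26 + 21 + 46 = 93.
Column 2: 51 + 31 + 11 = 93.
Column 3: 16 + 41 + 36 = 93.
All lines sum to 93.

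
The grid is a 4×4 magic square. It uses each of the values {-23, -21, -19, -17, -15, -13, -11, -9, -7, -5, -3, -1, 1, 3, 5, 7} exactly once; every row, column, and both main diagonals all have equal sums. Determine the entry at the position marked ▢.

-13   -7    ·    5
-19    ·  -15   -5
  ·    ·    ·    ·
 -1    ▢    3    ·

-11

The 16 entries sum to -128, so each line sums to -128/4 = -32.
Using row 1: -13 + (-7) + 5 + ? → (1,3) = -32 − (-15) = -17.
Row 2 must total -32; the given cells sum to -39, so (2,2) = 7.
From column 1, -32 − (-13 + (-19) + (-1)) gives (3,1) = 1.
The remaining cell in column 3 is (3,3) = -32 − (-29) = -3.
Using main diagonal: -13 + 7 + (-3) + ? → (4,4) = -32 − (-9) = -23.
The remaining cell in anti-diagonal is (3,2) = -32 − (-11) = -21.
The remaining cell in row 3 is (3,4) = -32 − (-23) = -9.
Row 4 needs -32; the known cells sum to -21, so (4,2) = -11.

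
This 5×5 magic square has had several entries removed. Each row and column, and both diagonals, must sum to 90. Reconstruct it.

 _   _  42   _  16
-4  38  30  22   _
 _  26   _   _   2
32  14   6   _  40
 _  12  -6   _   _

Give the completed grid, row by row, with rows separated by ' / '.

8 0 42 24 16 / -4 38 30 22 4 / 34 26 18 10 2 / 32 14 6 -2 40 / 20 12 -6 36 28

Row 2 must total 90; the given cells sum to 86, so (2,5) = 4.
From row 4, 90 − (32 + 14 + 6 + 40) gives (4,4) = -2.
Using column 2: 38 + 26 + 14 + 12 + ? → (1,2) = 90 − 90 = 0.
The remaining cell in column 3 is (3,3) = 90 − 72 = 18.
Column 5 needs 90; the known cells sum to 62, so (5,5) = 28.
The remaining cell in main diagonal is (1,1) = 90 − 82 = 8.
Anti-diagonal needs 90; the known cells sum to 70, so (5,1) = 20.
Row 1 needs 90; the known cells sum to 66, so (1,4) = 24.
Row 5: 20 + 12 + (-6) + 28 + ? = 90, so (5,4) = 36.
From column 1, 90 − (8 + (-4) + 32 + 20) gives (3,1) = 34.
Column 4: 24 + 22 + (-2) + 36 + ? = 90, so (3,4) = 10.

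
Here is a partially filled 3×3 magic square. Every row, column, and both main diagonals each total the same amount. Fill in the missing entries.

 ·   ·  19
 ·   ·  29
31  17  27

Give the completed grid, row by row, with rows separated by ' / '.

23 33 19 / 21 25 29 / 31 17 27

Column 3 is already complete: 19 + 29 + 27 = 75, so that is the magic constant.
Using anti-diagonal: 19 + 31 + ? → (2,2) = 75 − 50 = 25.
The remaining cell in row 2 is (2,1) = 75 − 54 = 21.
From column 1, 75 − (21 + 31) gives (1,1) = 23.
Column 2 needs 75; the known cells sum to 42, so (1,2) = 33.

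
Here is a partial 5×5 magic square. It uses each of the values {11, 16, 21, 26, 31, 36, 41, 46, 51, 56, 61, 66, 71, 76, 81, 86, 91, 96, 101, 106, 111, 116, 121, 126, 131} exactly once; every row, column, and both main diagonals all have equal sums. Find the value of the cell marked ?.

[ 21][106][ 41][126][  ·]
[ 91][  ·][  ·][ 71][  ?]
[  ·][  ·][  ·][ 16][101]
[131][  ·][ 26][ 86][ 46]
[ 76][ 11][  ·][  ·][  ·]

The 25 entries sum to 1775, so each line sums to 1775/5 = 355.
Row 1: 21 + 106 + 41 + 126 + ? = 355, so (1,5) = 61.
The remaining cell in row 4 is (4,2) = 355 − 289 = 66.
Column 1 must total 355; the given cells sum to 319, so (3,1) = 36.
From column 4, 355 − (126 + 71 + 16 + 86) gives (5,4) = 56.
Using anti-diagonal: 61 + 71 + 66 + 76 + ? → (3,3) = 355 − 274 = 81.
Using row 3: 36 + 81 + 16 + 101 + ? → (3,2) = 355 − 234 = 121.
Column 2 must total 355; the given cells sum to 304, so (2,2) = 51.
Main diagonal must total 355; the given cells sum to 239, so (5,5) = 116.
Row 5 must total 355; the given cells sum to 259, so (5,3) = 96.
Column 3: 41 + 81 + 26 + 96 + ? = 355, so (2,3) = 111.
Using column 5: 61 + 101 + 46 + 116 + ? → (2,5) = 355 − 324 = 31.

31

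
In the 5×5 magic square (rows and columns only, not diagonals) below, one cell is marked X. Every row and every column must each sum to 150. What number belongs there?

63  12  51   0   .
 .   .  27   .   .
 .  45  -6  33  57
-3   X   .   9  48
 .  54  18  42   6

From row 1, 150 − (63 + 12 + 51 + 0) gives (1,5) = 24.
From row 3, 150 − (45 + (-6) + 33 + 57) gives (3,1) = 21.
Row 5 must total 150; the given cells sum to 120, so (5,1) = 30.
From column 1, 150 − (63 + 21 + (-3) + 30) gives (2,1) = 39.
Column 3: 51 + 27 + (-6) + 18 + ? = 150, so (4,3) = 60.
Column 4 must total 150; the given cells sum to 84, so (2,4) = 66.
Column 5 needs 150; the known cells sum to 135, so (2,5) = 15.
The remaining cell in row 2 is (2,2) = 150 − 147 = 3.
The remaining cell in row 4 is (4,2) = 150 − 114 = 36.

36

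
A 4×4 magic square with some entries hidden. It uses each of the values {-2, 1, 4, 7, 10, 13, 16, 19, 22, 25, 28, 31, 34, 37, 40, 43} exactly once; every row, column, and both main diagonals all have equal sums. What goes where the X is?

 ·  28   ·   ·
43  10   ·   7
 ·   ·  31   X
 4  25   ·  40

-2

The 16 entries sum to 328, so each line sums to 328/4 = 82.
Using row 2: 43 + 10 + 7 + ? → (2,3) = 82 − 60 = 22.
Using row 4: 4 + 25 + 40 + ? → (4,3) = 82 − 69 = 13.
The remaining cell in column 2 is (3,2) = 82 − 63 = 19.
Column 3 needs 82; the known cells sum to 66, so (1,3) = 16.
The remaining cell in main diagonal is (1,1) = 82 − 81 = 1.
Anti-diagonal: 22 + 19 + 4 + ? = 82, so (1,4) = 37.
The remaining cell in column 1 is (3,1) = 82 − 48 = 34.
Column 4 must total 82; the given cells sum to 84, so (3,4) = -2.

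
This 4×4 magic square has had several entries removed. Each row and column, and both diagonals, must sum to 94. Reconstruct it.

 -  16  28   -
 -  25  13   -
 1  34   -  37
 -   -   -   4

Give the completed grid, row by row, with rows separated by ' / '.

43 16 28 7 / 10 25 13 46 / 1 34 22 37 / 40 19 31 4

The remaining cell in row 3 is (3,3) = 94 − 72 = 22.
The remaining cell in column 2 is (4,2) = 94 − 75 = 19.
Column 3: 28 + 13 + 22 + ? = 94, so (4,3) = 31.
The remaining cell in main diagonal is (1,1) = 94 − 51 = 43.
Row 1 needs 94; the known cells sum to 87, so (1,4) = 7.
The remaining cell in row 4 is (4,1) = 94 − 54 = 40.
The remaining cell in column 1 is (2,1) = 94 − 84 = 10.
Using column 4: 7 + 37 + 4 + ? → (2,4) = 94 − 48 = 46.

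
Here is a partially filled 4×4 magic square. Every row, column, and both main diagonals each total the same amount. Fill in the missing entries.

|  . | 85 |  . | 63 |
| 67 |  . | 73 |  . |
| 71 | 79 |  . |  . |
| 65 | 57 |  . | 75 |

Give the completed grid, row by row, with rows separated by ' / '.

Anti-diagonal is already complete: 63 + 73 + 79 + 65 = 280, so that is the magic constant.
Row 4 must total 280; the given cells sum to 197, so (4,3) = 83.
Using column 1: 67 + 71 + 65 + ? → (1,1) = 280 − 203 = 77.
Column 2 needs 280; the known cells sum to 221, so (2,2) = 59.
The remaining cell in main diagonal is (3,3) = 280 − 211 = 69.
Row 1: 77 + 85 + 63 + ? = 280, so (1,3) = 55.
Row 2: 67 + 59 + 73 + ? = 280, so (2,4) = 81.
Row 3: 71 + 79 + 69 + ? = 280, so (3,4) = 61.

77 85 55 63 / 67 59 73 81 / 71 79 69 61 / 65 57 83 75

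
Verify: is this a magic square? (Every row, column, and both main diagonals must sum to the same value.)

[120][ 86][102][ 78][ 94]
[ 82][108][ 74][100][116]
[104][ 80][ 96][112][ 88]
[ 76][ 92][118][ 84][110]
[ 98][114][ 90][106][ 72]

Yes

Row 1: 120 + 86 + 102 + 78 + 94 = 480.
Row 2: 82 + 108 + 74 + 100 + 116 = 480.
Row 3: 104 + 80 + 96 + 112 + 88 = 480.
Row 4: 76 + 92 + 118 + 84 + 110 = 480.
Row 5: 98 + 114 + 90 + 106 + 72 = 480.
Column 1: 120 + 82 + 104 + 76 + 98 = 480.
Column 2: 86 + 108 + 80 + 92 + 114 = 480.
Column 3: 102 + 74 + 96 + 118 + 90 = 480.
Column 4: 78 + 100 + 112 + 84 + 106 = 480.
Column 5: 94 + 116 + 88 + 110 + 72 = 480.
Main diagonal: 120 + 108 + 96 + 84 + 72 = 480.
Anti-diagonal: 94 + 100 + 96 + 92 + 98 = 480.
All lines sum to 480.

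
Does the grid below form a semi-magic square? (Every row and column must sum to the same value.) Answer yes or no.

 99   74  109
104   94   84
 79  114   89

Yes

Row 1: 99 + 74 + 109 = 282.
Row 2: 104 + 94 + 84 = 282.
Row 3: 79 + 114 + 89 = 282.
Column 1: 99 + 104 + 79 = 282.
Column 2: 74 + 94 + 114 = 282.
Column 3: 109 + 84 + 89 = 282.
All lines sum to 282.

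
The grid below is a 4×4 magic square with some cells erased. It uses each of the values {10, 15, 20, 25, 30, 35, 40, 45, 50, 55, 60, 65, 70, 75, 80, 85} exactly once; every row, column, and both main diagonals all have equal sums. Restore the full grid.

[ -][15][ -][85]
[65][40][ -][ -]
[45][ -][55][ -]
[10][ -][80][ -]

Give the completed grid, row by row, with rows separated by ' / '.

70 15 20 85 / 65 40 35 50 / 45 60 55 30 / 10 75 80 25

The 16 entries sum to 760, so each line sums to 760/4 = 190.
Column 1 must total 190; the given cells sum to 120, so (1,1) = 70.
From main diagonal, 190 − (70 + 40 + 55) gives (4,4) = 25.
Row 1 needs 190; the known cells sum to 170, so (1,3) = 20.
Row 4 needs 190; the known cells sum to 115, so (4,2) = 75.
From column 2, 190 − (15 + 40 + 75) gives (3,2) = 60.
From column 3, 190 − (20 + 55 + 80) gives (2,3) = 35.
Row 2 must total 190; the given cells sum to 140, so (2,4) = 50.
Row 3 must total 190; the given cells sum to 160, so (3,4) = 30.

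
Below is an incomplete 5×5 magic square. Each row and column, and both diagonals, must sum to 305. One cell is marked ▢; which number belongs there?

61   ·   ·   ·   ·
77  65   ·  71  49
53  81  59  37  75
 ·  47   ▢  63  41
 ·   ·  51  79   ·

Row 2: 77 + 65 + 71 + 49 + ? = 305, so (2,3) = 43.
Using column 4: 71 + 37 + 63 + 79 + ? → (1,4) = 305 − 250 = 55.
Main diagonal must total 305; the given cells sum to 248, so (5,5) = 57.
Column 5 needs 305; the known cells sum to 222, so (1,5) = 83.
Anti-diagonal needs 305; the known cells sum to 260, so (5,1) = 45.
Row 5: 45 + 51 + 79 + 57 + ? = 305, so (5,2) = 73.
The remaining cell in column 1 is (4,1) = 305 − 236 = 69.
The remaining cell in column 2 is (1,2) = 305 − 266 = 39.
Row 1 must total 305; the given cells sum to 238, so (1,3) = 67.
Row 4 must total 305; the given cells sum to 220, so (4,3) = 85.

85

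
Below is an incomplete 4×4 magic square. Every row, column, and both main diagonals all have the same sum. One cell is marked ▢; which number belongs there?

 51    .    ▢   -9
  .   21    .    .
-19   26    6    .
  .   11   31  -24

16

Main diagonal is complete and sums to 54; that is the magic constant.
The remaining cell in row 3 is (3,4) = 54 − 13 = 41.
Row 4: 11 + 31 + (-24) + ? = 54, so (4,1) = 36.
From column 1, 54 − (51 + (-19) + 36) gives (2,1) = -14.
Column 2 needs 54; the known cells sum to 58, so (1,2) = -4.
From column 4, 54 − (-9 + 41 + (-24)) gives (2,4) = 46.
From anti-diagonal, 54 − (-9 + 26 + 36) gives (2,3) = 1.
From row 1, 54 − (51 + (-4) + (-9)) gives (1,3) = 16.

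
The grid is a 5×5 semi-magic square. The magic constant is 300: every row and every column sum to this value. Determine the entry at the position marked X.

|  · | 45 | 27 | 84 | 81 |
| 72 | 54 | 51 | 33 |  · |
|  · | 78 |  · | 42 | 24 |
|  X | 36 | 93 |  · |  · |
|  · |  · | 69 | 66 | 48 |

39

From row 1, 300 − (45 + 27 + 84 + 81) gives (1,1) = 63.
The remaining cell in row 2 is (2,5) = 300 − 210 = 90.
Using column 2: 45 + 54 + 78 + 36 + ? → (5,2) = 300 − 213 = 87.
From column 3, 300 − (27 + 51 + 93 + 69) gives (3,3) = 60.
Column 4 must total 300; the given cells sum to 225, so (4,4) = 75.
Column 5: 81 + 90 + 24 + 48 + ? = 300, so (4,5) = 57.
Row 3: 78 + 60 + 42 + 24 + ? = 300, so (3,1) = 96.
From row 4, 300 − (36 + 93 + 75 + 57) gives (4,1) = 39.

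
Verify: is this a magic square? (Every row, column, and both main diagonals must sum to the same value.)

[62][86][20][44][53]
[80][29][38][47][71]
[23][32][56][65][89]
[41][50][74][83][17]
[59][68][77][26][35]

Row 1: 62 + 86 + 20 + 44 + 53 = 265.
Row 2: 80 + 29 + 38 + 47 + 71 = 265.
Row 3: 23 + 32 + 56 + 65 + 89 = 265.
Row 4: 41 + 50 + 74 + 83 + 17 = 265.
Row 5: 59 + 68 + 77 + 26 + 35 = 265.
Column 1: 62 + 80 + 23 + 41 + 59 = 265.
Column 2: 86 + 29 + 32 + 50 + 68 = 265.
Column 3: 20 + 38 + 56 + 74 + 77 = 265.
Column 4: 44 + 47 + 65 + 83 + 26 = 265.
Column 5: 53 + 71 + 89 + 17 + 35 = 265.
Main diagonal: 62 + 29 + 56 + 83 + 35 = 265.
Anti-diagonal: 53 + 47 + 56 + 50 + 59 = 265.
All lines sum to 265.

Yes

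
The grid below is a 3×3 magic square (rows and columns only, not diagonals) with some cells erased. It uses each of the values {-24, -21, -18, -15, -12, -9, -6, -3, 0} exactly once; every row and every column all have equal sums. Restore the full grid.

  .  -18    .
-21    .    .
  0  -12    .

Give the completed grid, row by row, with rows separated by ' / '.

The 9 entries sum to -108, so each line sums to -108/3 = -36.
Row 3 needs -36; the known cells sum to -12, so (3,3) = -24.
From column 1, -36 − (-21 + 0) gives (1,1) = -15.
Column 2 must total -36; the given cells sum to -30, so (2,2) = -6.
Row 1 needs -36; the known cells sum to -33, so (1,3) = -3.
Row 2 must total -36; the given cells sum to -27, so (2,3) = -9.

-15 -18 -3 / -21 -6 -9 / 0 -12 -24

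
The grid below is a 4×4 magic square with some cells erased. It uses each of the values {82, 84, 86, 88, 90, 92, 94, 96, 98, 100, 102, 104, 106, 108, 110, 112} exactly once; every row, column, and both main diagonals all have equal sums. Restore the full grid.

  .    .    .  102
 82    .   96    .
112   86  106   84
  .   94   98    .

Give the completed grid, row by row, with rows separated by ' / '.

90 108 88 102 / 82 100 96 110 / 112 86 106 84 / 104 94 98 92

The 16 entries sum to 1552, so each line sums to 1552/4 = 388.
The remaining cell in column 3 is (1,3) = 388 − 300 = 88.
Anti-diagonal must total 388; the given cells sum to 284, so (4,1) = 104.
The remaining cell in row 4 is (4,4) = 388 − 296 = 92.
Column 1 needs 388; the known cells sum to 298, so (1,1) = 90.
The remaining cell in column 4 is (2,4) = 388 − 278 = 110.
Using main diagonal: 90 + 106 + 92 + ? → (2,2) = 388 − 288 = 100.
Row 1: 90 + 88 + 102 + ? = 388, so (1,2) = 108.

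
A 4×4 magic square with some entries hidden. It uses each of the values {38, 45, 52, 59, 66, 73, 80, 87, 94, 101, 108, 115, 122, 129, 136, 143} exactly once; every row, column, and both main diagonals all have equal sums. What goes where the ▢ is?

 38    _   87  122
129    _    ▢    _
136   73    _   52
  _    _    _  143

108

The 16 entries sum to 1448, so each line sums to 1448/4 = 362.
Row 1: 38 + 87 + 122 + ? = 362, so (1,2) = 115.
Row 3 needs 362; the known cells sum to 261, so (3,3) = 101.
The remaining cell in column 1 is (4,1) = 362 − 303 = 59.
Column 4: 122 + 52 + 143 + ? = 362, so (2,4) = 45.
Main diagonal needs 362; the known cells sum to 282, so (2,2) = 80.
From anti-diagonal, 362 − (122 + 73 + 59) gives (2,3) = 108.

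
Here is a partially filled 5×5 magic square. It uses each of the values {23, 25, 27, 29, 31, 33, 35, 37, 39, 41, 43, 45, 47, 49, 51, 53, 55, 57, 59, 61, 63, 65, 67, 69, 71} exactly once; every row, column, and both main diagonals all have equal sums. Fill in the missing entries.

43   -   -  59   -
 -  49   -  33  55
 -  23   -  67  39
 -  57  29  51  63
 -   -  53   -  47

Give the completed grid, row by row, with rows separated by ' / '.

The 25 entries sum to 1175, so each line sums to 1175/5 = 235.
Row 4 needs 235; the known cells sum to 200, so (4,1) = 35.
Column 4: 59 + 33 + 67 + 51 + ? = 235, so (5,4) = 25.
Column 5 must total 235; the given cells sum to 204, so (1,5) = 31.
Using main diagonal: 43 + 49 + 51 + 47 + ? → (3,3) = 235 − 190 = 45.
Anti-diagonal must total 235; the given cells sum to 166, so (5,1) = 69.
From row 3, 235 − (23 + 45 + 67 + 39) gives (3,1) = 61.
Using row 5: 69 + 53 + 25 + 47 + ? → (5,2) = 235 − 194 = 41.
Column 1 must total 235; the given cells sum to 208, so (2,1) = 27.
The remaining cell in column 2 is (1,2) = 235 − 170 = 65.
The remaining cell in row 1 is (1,3) = 235 − 198 = 37.
Row 2 needs 235; the known cells sum to 164, so (2,3) = 71.

43 65 37 59 31 / 27 49 71 33 55 / 61 23 45 67 39 / 35 57 29 51 63 / 69 41 53 25 47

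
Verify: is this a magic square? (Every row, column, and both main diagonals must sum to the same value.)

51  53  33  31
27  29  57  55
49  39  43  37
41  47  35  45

Yes

Row 1: 51 + 53 + 33 + 31 = 168.
Row 2: 27 + 29 + 57 + 55 = 168.
Row 3: 49 + 39 + 43 + 37 = 168.
Row 4: 41 + 47 + 35 + 45 = 168.
Column 1: 51 + 27 + 49 + 41 = 168.
Column 2: 53 + 29 + 39 + 47 = 168.
Column 3: 33 + 57 + 43 + 35 = 168.
Column 4: 31 + 55 + 37 + 45 = 168.
Main diagonal: 51 + 29 + 43 + 45 = 168.
Anti-diagonal: 31 + 57 + 39 + 41 = 168.
All lines sum to 168.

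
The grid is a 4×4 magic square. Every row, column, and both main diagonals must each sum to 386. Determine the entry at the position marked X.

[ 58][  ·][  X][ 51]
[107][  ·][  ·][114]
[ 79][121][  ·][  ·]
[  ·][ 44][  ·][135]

The remaining cell in column 1 is (4,1) = 386 − 244 = 142.
The remaining cell in column 4 is (3,4) = 386 − 300 = 86.
From anti-diagonal, 386 − (51 + 121 + 142) gives (2,3) = 72.
Row 2: 107 + 72 + 114 + ? = 386, so (2,2) = 93.
From row 3, 386 − (79 + 121 + 86) gives (3,3) = 100.
Using row 4: 142 + 44 + 135 + ? → (4,3) = 386 − 321 = 65.
Using column 2: 93 + 121 + 44 + ? → (1,2) = 386 − 258 = 128.
Using column 3: 72 + 100 + 65 + ? → (1,3) = 386 − 237 = 149.

149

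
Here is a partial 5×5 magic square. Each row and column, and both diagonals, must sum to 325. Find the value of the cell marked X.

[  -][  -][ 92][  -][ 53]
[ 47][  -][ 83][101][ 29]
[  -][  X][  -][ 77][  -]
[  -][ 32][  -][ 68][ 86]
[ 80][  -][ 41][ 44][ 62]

The remaining cell in row 2 is (2,2) = 325 − 260 = 65.
Row 5: 80 + 41 + 44 + 62 + ? = 325, so (5,2) = 98.
Column 4: 101 + 77 + 68 + 44 + ? = 325, so (1,4) = 35.
The remaining cell in column 5 is (3,5) = 325 − 230 = 95.
Using anti-diagonal: 53 + 101 + 32 + 80 + ? → (3,3) = 325 − 266 = 59.
The remaining cell in column 3 is (4,3) = 325 − 275 = 50.
Using main diagonal: 65 + 59 + 68 + 62 + ? → (1,1) = 325 − 254 = 71.
Using row 1: 71 + 92 + 35 + 53 + ? → (1,2) = 325 − 251 = 74.
From row 4, 325 − (32 + 50 + 68 + 86) gives (4,1) = 89.
Column 1: 71 + 47 + 89 + 80 + ? = 325, so (3,1) = 38.
The remaining cell in column 2 is (3,2) = 325 − 269 = 56.

56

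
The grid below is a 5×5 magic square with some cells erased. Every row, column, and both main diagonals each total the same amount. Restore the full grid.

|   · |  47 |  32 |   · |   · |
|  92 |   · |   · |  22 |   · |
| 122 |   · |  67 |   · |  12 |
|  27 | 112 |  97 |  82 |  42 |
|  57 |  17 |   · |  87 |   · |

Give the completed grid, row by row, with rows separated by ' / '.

Row 4 is already complete: 27 + 112 + 97 + 82 + 42 = 360, so that is the magic constant.
From column 1, 360 − (92 + 122 + 27 + 57) gives (1,1) = 62.
Anti-diagonal needs 360; the known cells sum to 258, so (1,5) = 102.
From row 1, 360 − (62 + 47 + 32 + 102) gives (1,4) = 117.
Column 4 needs 360; the known cells sum to 308, so (3,4) = 52.
Using row 3: 122 + 67 + 52 + 12 + ? → (3,2) = 360 − 253 = 107.
Column 2 needs 360; the known cells sum to 283, so (2,2) = 77.
From main diagonal, 360 − (62 + 77 + 67 + 82) gives (5,5) = 72.
Using row 5: 57 + 17 + 87 + 72 + ? → (5,3) = 360 − 233 = 127.
The remaining cell in column 3 is (2,3) = 360 − 323 = 37.
Column 5 needs 360; the known cells sum to 228, so (2,5) = 132.

62 47 32 117 102 / 92 77 37 22 132 / 122 107 67 52 12 / 27 112 97 82 42 / 57 17 127 87 72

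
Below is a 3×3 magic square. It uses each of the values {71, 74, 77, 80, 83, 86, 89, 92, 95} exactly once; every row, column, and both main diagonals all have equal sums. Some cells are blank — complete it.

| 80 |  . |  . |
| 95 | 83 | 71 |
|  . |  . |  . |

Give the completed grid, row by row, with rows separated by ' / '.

The 9 entries sum to 747, so each line sums to 747/3 = 249.
Using column 1: 80 + 95 + ? → (3,1) = 249 − 175 = 74.
The remaining cell in main diagonal is (3,3) = 249 − 163 = 86.
Anti-diagonal needs 249; the known cells sum to 157, so (1,3) = 92.
From row 1, 249 − (80 + 92) gives (1,2) = 77.
The remaining cell in row 3 is (3,2) = 249 − 160 = 89.

80 77 92 / 95 83 71 / 74 89 86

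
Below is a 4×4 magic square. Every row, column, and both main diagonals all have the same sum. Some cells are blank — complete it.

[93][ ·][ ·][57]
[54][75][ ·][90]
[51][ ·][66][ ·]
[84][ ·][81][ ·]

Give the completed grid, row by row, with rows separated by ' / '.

Column 1 is already complete: 93 + 54 + 51 + 84 = 282, so that is the magic constant.
From row 2, 282 − (54 + 75 + 90) gives (2,3) = 63.
Column 3 needs 282; the known cells sum to 210, so (1,3) = 72.
Main diagonal: 93 + 75 + 66 + ? = 282, so (4,4) = 48.
Anti-diagonal must total 282; the given cells sum to 204, so (3,2) = 78.
Row 1 must total 282; the given cells sum to 222, so (1,2) = 60.
From row 3, 282 − (51 + 78 + 66) gives (3,4) = 87.
Row 4: 84 + 81 + 48 + ? = 282, so (4,2) = 69.

93 60 72 57 / 54 75 63 90 / 51 78 66 87 / 84 69 81 48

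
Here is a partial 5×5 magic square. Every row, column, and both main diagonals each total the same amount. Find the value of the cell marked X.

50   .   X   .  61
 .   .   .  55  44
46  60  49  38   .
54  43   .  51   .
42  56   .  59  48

53

Anti-diagonal is complete and sums to 250; that is the magic constant.
Row 3: 46 + 60 + 49 + 38 + ? = 250, so (3,5) = 57.
Row 5: 42 + 56 + 59 + 48 + ? = 250, so (5,3) = 45.
The remaining cell in column 1 is (2,1) = 250 − 192 = 58.
Column 4 needs 250; the known cells sum to 203, so (1,4) = 47.
Column 5 needs 250; the known cells sum to 210, so (4,5) = 40.
Main diagonal needs 250; the known cells sum to 198, so (2,2) = 52.
The remaining cell in row 2 is (2,3) = 250 − 209 = 41.
Using row 4: 54 + 43 + 51 + 40 + ? → (4,3) = 250 − 188 = 62.
Column 2: 52 + 60 + 43 + 56 + ? = 250, so (1,2) = 39.
Column 3 needs 250; the known cells sum to 197, so (1,3) = 53.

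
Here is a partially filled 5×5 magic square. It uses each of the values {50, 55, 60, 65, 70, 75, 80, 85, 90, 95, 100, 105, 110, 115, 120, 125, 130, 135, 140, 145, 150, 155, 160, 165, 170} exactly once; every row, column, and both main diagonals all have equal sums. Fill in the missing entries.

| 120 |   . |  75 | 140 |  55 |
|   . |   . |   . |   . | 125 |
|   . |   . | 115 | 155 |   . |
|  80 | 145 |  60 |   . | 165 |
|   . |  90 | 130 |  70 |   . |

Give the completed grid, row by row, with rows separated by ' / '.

The 25 entries sum to 2750, so each line sums to 2750/5 = 550.
Using row 1: 120 + 75 + 140 + 55 + ? → (1,2) = 550 − 390 = 160.
From row 4, 550 − (80 + 145 + 60 + 165) gives (4,4) = 100.
From column 3, 550 − (75 + 115 + 60 + 130) gives (2,3) = 170.
The remaining cell in column 4 is (2,4) = 550 − 465 = 85.
From anti-diagonal, 550 − (55 + 85 + 115 + 145) gives (5,1) = 150.
Row 5 needs 550; the known cells sum to 440, so (5,5) = 110.
Column 5: 55 + 125 + 165 + 110 + ? = 550, so (3,5) = 95.
Main diagonal needs 550; the known cells sum to 445, so (2,2) = 105.
From row 2, 550 − (105 + 170 + 85 + 125) gives (2,1) = 65.
Using column 1: 120 + 65 + 80 + 150 + ? → (3,1) = 550 − 415 = 135.
Column 2 must total 550; the given cells sum to 500, so (3,2) = 50.

120 160 75 140 55 / 65 105 170 85 125 / 135 50 115 155 95 / 80 145 60 100 165 / 150 90 130 70 110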